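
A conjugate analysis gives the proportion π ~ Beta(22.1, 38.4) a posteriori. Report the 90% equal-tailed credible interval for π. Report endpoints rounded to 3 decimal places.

[0.267, 0.469]

Posterior: Beta(22.1, 38.4).
Equal-tailed 90% interval: the 0.05 and 0.95 quantiles of Beta(22.1, 38.4).
Posterior mean ≈ 0.365, SD ≈ 0.061; a Normal approximation gives roughly [0.264, 0.466].
Exact: F⁻¹(0.05) = 0.267; F⁻¹(0.95) = 0.469.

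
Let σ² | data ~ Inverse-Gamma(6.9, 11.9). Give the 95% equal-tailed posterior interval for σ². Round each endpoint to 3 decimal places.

Inverse-Gamma(6.9, 11.9) quantiles: F⁻¹(0.025) and F⁻¹(0.975).
Equivalently, 1/σ² ~ Gamma(6.9, rate = 11.9); invert its 0.975 and 0.025 quantiles.
Posterior mean ≈ 2.017, SD ≈ 0.911; a Normal approximation gives roughly [0.231, 3.803].
Exact: lower = 0.921; upper = 4.324.

[0.921, 4.324]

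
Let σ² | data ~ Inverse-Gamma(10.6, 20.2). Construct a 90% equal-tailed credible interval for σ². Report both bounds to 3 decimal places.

Inverse-Gamma(10.6, 20.2) quantiles: F⁻¹(0.05) and F⁻¹(0.95).
Equivalently, 1/σ² ~ Gamma(10.6, rate = 20.2); invert its 0.95 and 0.05 quantiles.
Posterior mean ≈ 2.104, SD ≈ 0.718; a Normal approximation gives roughly [0.924, 3.284].
Exact: lower = 1.227; upper = 3.441.

[1.227, 3.441]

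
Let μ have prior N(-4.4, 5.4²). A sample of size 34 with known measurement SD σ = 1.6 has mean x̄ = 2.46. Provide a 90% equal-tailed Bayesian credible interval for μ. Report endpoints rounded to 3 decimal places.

[1.992, 2.893]

Posterior precision = 1/5.4² + 34/1.6² = 0.0343 + 13.2812 = 13.3155, so posterior SD = 0.2740.
Posterior mean = (-4.4/5.4² + 34·2.46/1.6²) / 13.3155 = 2.4423.
Interval: 2.4423 ± 1.645 × 0.2740 → [1.992, 2.893].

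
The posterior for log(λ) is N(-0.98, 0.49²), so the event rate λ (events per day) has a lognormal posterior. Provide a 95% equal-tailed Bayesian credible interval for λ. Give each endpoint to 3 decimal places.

On the log scale the 95% interval is -0.98 ± 1.960 × 0.49 = [-1.9404, -0.0196].
Exponentiate: [e^-1.9404, e^-0.0196] = [0.144, 0.981].

[0.144, 0.981]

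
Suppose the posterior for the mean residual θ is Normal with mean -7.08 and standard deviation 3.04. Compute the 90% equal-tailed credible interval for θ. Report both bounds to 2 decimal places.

The posterior is symmetric, so the 90% equal-tailed interval is θ = -7.08 ± z·3.04 with z = 1.645.
Half-width: 1.645 × 3.04 = 5.00.
-7.08 − 5.00 = -12.08; -7.08 + 5.00 = -2.08.

[-12.08, -2.08]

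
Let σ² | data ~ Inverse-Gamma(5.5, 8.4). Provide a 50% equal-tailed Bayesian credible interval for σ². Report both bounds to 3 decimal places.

[1.226, 2.215]

Inverse-Gamma(5.5, 8.4) quantiles: F⁻¹(0.25) and F⁻¹(0.75).
Equivalently, 1/σ² ~ Gamma(5.5, rate = 8.4); invert its 0.75 and 0.25 quantiles.
Posterior mean ≈ 1.867, SD ≈ 0.998; a Normal approximation gives roughly [1.194, 2.540].
Exact: lower = 1.226; upper = 2.215.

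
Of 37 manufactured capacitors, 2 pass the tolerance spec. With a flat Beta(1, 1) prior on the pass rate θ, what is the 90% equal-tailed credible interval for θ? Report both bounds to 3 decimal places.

Posterior: Beta(1+2, 1+35) = Beta(3, 36).
Equal-tailed 90% interval: the 0.05 and 0.95 quantiles of Beta(3, 36).
Posterior mean ≈ 0.077, SD ≈ 0.042; a Normal approximation gives roughly [0.008, 0.146].
Exact: F⁻¹(0.05) = 0.022; F⁻¹(0.95) = 0.157.

[0.022, 0.157]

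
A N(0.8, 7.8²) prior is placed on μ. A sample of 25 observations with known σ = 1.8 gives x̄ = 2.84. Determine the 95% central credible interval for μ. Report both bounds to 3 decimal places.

Posterior precision = 1/7.8² + 25/1.8² = 0.0164 + 7.7160 = 7.7325, so posterior SD = 0.3596.
Posterior mean = (0.8/7.8² + 25·2.84/1.8²) / 7.7325 = 2.8357.
Interval: 2.8357 ± 1.960 × 0.3596 → [2.131, 3.541].

[2.131, 3.541]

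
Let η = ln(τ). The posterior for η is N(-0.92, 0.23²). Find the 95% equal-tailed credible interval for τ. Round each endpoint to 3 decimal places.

[0.254, 0.625]

On the log scale the 95% interval is -0.92 ± 1.960 × 0.23 = [-1.3708, -0.4692].
Exponentiate: [e^-1.3708, e^-0.4692] = [0.254, 0.625].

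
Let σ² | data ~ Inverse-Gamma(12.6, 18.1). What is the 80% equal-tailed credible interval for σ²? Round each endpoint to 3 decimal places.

[1.046, 2.176]

Inverse-Gamma(12.6, 18.1) quantiles: F⁻¹(0.1) and F⁻¹(0.9).
Equivalently, 1/σ² ~ Gamma(12.6, rate = 18.1); invert its 0.9 and 0.1 quantiles.
Posterior mean ≈ 1.560, SD ≈ 0.479; a Normal approximation gives roughly [0.946, 2.175].
Exact: lower = 1.046; upper = 2.176.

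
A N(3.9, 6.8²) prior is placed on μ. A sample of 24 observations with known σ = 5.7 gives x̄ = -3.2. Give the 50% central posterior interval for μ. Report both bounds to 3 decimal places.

[-3.772, -2.225]

Posterior precision = 1/6.8² + 24/5.7² = 0.0216 + 0.7387 = 0.7603, so posterior SD = 1.1468.
Posterior mean = (3.9/6.8² + 24·-3.2/5.7²) / 0.7603 = -2.9980.
Interval: -2.9980 ± 0.674 × 1.1468 → [-3.772, -2.225].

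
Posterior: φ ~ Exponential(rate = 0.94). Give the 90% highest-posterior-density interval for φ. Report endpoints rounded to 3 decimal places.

[0.000, 2.450]

The exponential density is strictly decreasing on [0, ∞), so the HPD interval is anchored at 0: [0, q] with P(φ ≤ q) = 0.90.
q = −ln(1 − 0.90) / 0.94 = 2.3026 / 0.94 = 2.450.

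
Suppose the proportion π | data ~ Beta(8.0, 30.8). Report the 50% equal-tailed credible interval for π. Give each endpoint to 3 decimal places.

Posterior: Beta(8.0, 30.8).
Equal-tailed 50% interval: the 0.25 and 0.75 quantiles of Beta(8.0, 30.8).
Posterior mean ≈ 0.206, SD ≈ 0.064; a Normal approximation gives roughly [0.163, 0.249].
Exact: F⁻¹(0.25) = 0.160; F⁻¹(0.75) = 0.247.

[0.160, 0.247]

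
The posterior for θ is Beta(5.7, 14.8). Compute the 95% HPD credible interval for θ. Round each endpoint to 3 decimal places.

[0.100, 0.468]

The posterior is unimodal and skewed, so the HPD interval has equal density at both endpoints and is the shortest 95% interval.
Solving f(0.100) = f(0.468) with F(0.468) − F(0.100) = 0.95 gives [0.100, 0.468].
For comparison, the equal-tailed interval is [0.112, 0.485]; the HPD is narrower and shifted toward the mode.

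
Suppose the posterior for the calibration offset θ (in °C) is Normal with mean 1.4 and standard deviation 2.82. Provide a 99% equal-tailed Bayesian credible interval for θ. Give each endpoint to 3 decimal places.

The posterior is symmetric, so the 99% equal-tailed interval is θ = 1.4 ± z·2.82 with z = 2.576.
Half-width: 2.576 × 2.82 = 7.264.
1.4 − 7.264 = -5.864; 1.4 + 7.264 = 8.664.

[-5.864, 8.664]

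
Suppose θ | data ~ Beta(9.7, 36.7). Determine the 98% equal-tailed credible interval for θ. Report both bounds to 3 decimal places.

[0.092, 0.363]

Posterior: Beta(9.7, 36.7).
Equal-tailed 98% interval: the 0.01 and 0.99 quantiles of Beta(9.7, 36.7).
Posterior mean ≈ 0.209, SD ≈ 0.059; a Normal approximation gives roughly [0.072, 0.346].
Exact: F⁻¹(0.01) = 0.092; F⁻¹(0.99) = 0.363.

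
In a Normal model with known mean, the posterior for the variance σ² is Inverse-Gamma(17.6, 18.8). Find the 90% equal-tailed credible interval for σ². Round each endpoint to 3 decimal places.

[0.751, 1.662]

Inverse-Gamma(17.6, 18.8) quantiles: F⁻¹(0.05) and F⁻¹(0.95).
Equivalently, 1/σ² ~ Gamma(17.6, rate = 18.8); invert its 0.95 and 0.05 quantiles.
Posterior mean ≈ 1.133, SD ≈ 0.287; a Normal approximation gives roughly [0.661, 1.604].
Exact: lower = 0.751; upper = 1.662.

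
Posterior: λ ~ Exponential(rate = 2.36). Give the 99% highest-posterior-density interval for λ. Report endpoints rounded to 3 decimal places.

[0.000, 1.951]

The exponential density is strictly decreasing on [0, ∞), so the HPD interval is anchored at 0: [0, q] with P(λ ≤ q) = 0.99.
q = −ln(1 − 0.99) / 2.36 = 4.6052 / 2.36 = 1.951.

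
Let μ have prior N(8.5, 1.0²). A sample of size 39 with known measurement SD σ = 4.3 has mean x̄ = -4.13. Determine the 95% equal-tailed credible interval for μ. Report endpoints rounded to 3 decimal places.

Posterior precision = 1/1.0² + 39/4.3² = 1.0000 + 2.1092 = 3.1092, so posterior SD = 0.5671.
Posterior mean = (8.5/1.0² + 39·-4.13/4.3²) / 3.1092 = -0.0679.
Interval: -0.0679 ± 1.960 × 0.5671 → [-1.179, 1.044].

[-1.179, 1.044]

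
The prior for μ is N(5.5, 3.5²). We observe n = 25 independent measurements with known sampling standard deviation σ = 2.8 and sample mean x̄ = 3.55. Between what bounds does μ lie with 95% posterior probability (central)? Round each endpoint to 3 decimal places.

[2.515, 4.682]

Posterior precision = 1/3.5² + 25/2.8² = 0.0816 + 3.1888 = 3.2704, so posterior SD = 0.5530.
Posterior mean = (5.5/3.5² + 25·3.55/2.8²) / 3.2704 = 3.5987.
Interval: 3.5987 ± 1.960 × 0.5530 → [2.515, 4.682].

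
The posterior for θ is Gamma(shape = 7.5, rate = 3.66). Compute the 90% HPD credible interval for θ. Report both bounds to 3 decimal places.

The posterior is unimodal and skewed, so the HPD interval has equal density at both endpoints and is the shortest 90% interval.
Solving f(0.853) = f(3.202) with F(3.202) − F(0.853) = 0.90 gives [0.853, 3.202].
For comparison, the equal-tailed interval is [0.992, 3.415]; the HPD is narrower and shifted toward the mode.

[0.853, 3.202]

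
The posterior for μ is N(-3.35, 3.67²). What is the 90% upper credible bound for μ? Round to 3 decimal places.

1.353

Need U with P(μ ≤ U) = 0.90: U = -3.35 + z_{0.1}·3.67.
z = 1.282; U = -3.35 + 1.282 × 3.67 = 1.353.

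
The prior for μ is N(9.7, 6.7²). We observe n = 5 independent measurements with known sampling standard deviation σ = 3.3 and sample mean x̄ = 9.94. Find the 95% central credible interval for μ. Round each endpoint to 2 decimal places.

Posterior precision = 1/6.7² + 5/3.3² = 0.0223 + 0.4591 = 0.4814, so posterior SD = 1.4413.
Posterior mean = (9.7/6.7² + 5·9.94/3.3²) / 0.4814 = 9.9289.
Interval: 9.9289 ± 1.960 × 1.4413 → [7.10, 12.75].

[7.10, 12.75]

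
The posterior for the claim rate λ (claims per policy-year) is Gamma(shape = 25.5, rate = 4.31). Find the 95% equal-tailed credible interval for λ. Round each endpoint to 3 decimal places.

Posterior: Gamma(shape 25.5, rate 4.31).
Equal-tailed 95% interval: Gamma(25.5, 4.31) quantiles at 0.025 and 0.975.
Posterior mean ≈ 5.916, SD ≈ 1.172; a Normal approximation gives roughly [3.620, 8.213].
Exact: lower = 3.847; upper = 8.424.

[3.847, 8.424]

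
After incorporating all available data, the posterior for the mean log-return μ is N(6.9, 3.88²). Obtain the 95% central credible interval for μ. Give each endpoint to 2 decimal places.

[-0.70, 14.50]

The posterior is symmetric, so the 95% equal-tailed interval is μ = 6.9 ± z·3.88 with z = 1.960.
Half-width: 1.960 × 3.88 = 7.60.
6.9 − 7.60 = -0.70; 6.9 + 7.60 = 14.50.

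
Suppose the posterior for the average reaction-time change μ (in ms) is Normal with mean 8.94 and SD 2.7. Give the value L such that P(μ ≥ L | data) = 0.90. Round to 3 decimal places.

Need L with P(μ ≥ L) = 0.90: L = 8.94 − z_{0.1}·2.7.
z = 1.282; L = 8.94 − 1.282 × 2.7 = 5.480.

5.480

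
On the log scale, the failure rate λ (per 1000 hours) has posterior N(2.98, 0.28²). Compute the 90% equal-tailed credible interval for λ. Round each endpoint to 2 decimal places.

[12.42, 31.20]

On the log scale the 90% interval is 2.98 ± 1.645 × 0.28 = [2.5194, 3.4406].
Exponentiate: [e^2.5194, e^3.4406] = [12.42, 31.20].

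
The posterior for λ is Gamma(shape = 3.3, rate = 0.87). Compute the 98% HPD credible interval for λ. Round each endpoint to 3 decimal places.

[0.311, 9.289]

The posterior is unimodal and skewed, so the HPD interval has equal density at both endpoints and is the shortest 98% interval.
Solving f(0.311) = f(9.289) with F(9.289) − F(0.311) = 0.98 gives [0.311, 9.289].
For comparison, the equal-tailed interval is [0.625, 10.239]; the HPD is narrower and shifted toward the mode.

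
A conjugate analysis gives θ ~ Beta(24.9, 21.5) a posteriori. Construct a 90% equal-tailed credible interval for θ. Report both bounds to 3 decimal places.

[0.416, 0.655]

Posterior: Beta(24.9, 21.5).
Equal-tailed 90% interval: the 0.05 and 0.95 quantiles of Beta(24.9, 21.5).
Posterior mean ≈ 0.537, SD ≈ 0.072; a Normal approximation gives roughly [0.418, 0.656].
Exact: F⁻¹(0.05) = 0.416; F⁻¹(0.95) = 0.655.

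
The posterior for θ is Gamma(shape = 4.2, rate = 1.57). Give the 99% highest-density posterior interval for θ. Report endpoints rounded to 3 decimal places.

[0.291, 6.673]

The posterior is unimodal and skewed, so the HPD interval has equal density at both endpoints and is the shortest 99% interval.
Solving f(0.291) = f(6.673) with F(6.673) − F(0.291) = 0.99 gives [0.291, 6.673].
For comparison, the equal-tailed interval is [0.477, 7.202]; the HPD is narrower and shifted toward the mode.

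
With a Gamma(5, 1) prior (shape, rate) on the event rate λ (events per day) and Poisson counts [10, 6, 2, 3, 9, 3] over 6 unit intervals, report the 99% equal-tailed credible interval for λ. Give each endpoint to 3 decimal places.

Posterior: Gamma(5+33, 1+6) = Gamma(38, 7) (shape, rate).
Equal-tailed 99% interval: Gamma(38, 7) quantiles at 0.005 and 0.995.
Posterior mean ≈ 5.429, SD ≈ 0.881; a Normal approximation gives roughly [3.160, 7.697].
Exact: lower = 3.428; upper = 7.964.

[3.428, 7.964]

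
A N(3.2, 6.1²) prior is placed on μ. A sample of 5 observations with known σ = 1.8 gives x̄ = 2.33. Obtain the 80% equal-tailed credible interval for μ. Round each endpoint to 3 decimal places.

[1.322, 3.368]

Posterior precision = 1/6.1² + 5/1.8² = 0.0269 + 1.5432 = 1.5701, so posterior SD = 0.7981.
Posterior mean = (3.2/6.1² + 5·2.33/1.8²) / 1.5701 = 2.3449.
Interval: 2.3449 ± 1.282 × 0.7981 → [1.322, 3.368].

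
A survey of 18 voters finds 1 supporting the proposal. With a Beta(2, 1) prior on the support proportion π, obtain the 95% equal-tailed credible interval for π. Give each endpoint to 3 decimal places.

[0.032, 0.317]

Posterior: Beta(2+1, 1+17) = Beta(3, 18).
Equal-tailed 95% interval: the 0.025 and 0.975 quantiles of Beta(3, 18).
Posterior mean ≈ 0.143, SD ≈ 0.075; a Normal approximation gives roughly [-0.003, 0.289].
Exact: F⁻¹(0.025) = 0.032; F⁻¹(0.975) = 0.317.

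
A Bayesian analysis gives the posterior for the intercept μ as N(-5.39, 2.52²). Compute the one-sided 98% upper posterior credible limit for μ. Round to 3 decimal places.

-0.215

Need U with P(μ ≤ U) = 0.98: U = -5.39 + z_{0.02}·2.52.
z = 2.054; U = -5.39 + 2.054 × 2.52 = -0.215.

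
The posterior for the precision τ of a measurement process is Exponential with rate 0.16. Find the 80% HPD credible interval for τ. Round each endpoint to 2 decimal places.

[0.00, 10.06]

The exponential density is strictly decreasing on [0, ∞), so the HPD interval is anchored at 0: [0, q] with P(τ ≤ q) = 0.80.
q = −ln(1 − 0.80) / 0.16 = 1.6094 / 0.16 = 10.06.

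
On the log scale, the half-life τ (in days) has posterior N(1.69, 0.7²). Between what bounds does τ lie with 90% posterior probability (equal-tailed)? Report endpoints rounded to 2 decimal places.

On the log scale the 90% interval is 1.69 ± 1.645 × 0.7 = [0.5386, 2.8414].
Exponentiate: [e^0.5386, e^2.8414] = [1.71, 17.14].

[1.71, 17.14]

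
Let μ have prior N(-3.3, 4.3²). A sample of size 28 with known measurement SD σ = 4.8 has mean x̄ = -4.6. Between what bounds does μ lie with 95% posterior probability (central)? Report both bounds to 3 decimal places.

[-6.284, -2.805]

Posterior precision = 1/4.3² + 28/4.8² = 0.0541 + 1.2153 = 1.2694, so posterior SD = 0.8876.
Posterior mean = (-3.3/4.3² + 28·-4.6/4.8²) / 1.2694 = -4.5446.
Interval: -4.5446 ± 1.960 × 0.8876 → [-6.284, -2.805].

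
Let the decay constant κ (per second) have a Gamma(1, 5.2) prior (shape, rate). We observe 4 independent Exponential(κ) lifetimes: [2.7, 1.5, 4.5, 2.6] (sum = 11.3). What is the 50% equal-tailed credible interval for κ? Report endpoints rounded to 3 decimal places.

Posterior: Gamma(1+4, 5.2+11.3) = Gamma(5, 16.5) (shape, rate).
Equal-tailed 50% interval: Gamma(5, 16.5) quantiles at 0.25 and 0.75.
Posterior mean ≈ 0.303, SD ≈ 0.136; a Normal approximation gives roughly [0.212, 0.394].
Exact: lower = 0.204; upper = 0.380.

[0.204, 0.380]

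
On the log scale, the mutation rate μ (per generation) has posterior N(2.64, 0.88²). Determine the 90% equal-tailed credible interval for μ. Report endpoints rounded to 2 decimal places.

On the log scale the 90% interval is 2.64 ± 1.645 × 0.88 = [1.1925, 4.0875].
Exponentiate: [e^1.1925, e^4.0875] = [3.30, 59.59].

[3.30, 59.59]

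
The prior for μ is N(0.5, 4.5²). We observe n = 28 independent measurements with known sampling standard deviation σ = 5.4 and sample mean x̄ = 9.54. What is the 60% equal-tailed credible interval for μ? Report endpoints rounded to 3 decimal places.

Posterior precision = 1/4.5² + 28/5.4² = 0.0494 + 0.9602 = 1.0096, so posterior SD = 0.9952.
Posterior mean = (0.5/4.5² + 28·9.54/5.4²) / 1.0096 = 9.0978.
Interval: 9.0978 ± 0.842 × 0.9952 → [8.260, 9.935].

[8.260, 9.935]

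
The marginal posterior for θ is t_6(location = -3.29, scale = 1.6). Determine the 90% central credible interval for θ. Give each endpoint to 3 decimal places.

The t_6 distribution is symmetric; the 90% interval is -3.29 ± t·1.6 with t_{0.95,6} = 1.943.
Half-width: 1.943 × 1.6 = 3.109.
-3.29 − 3.109 = -6.399; -3.29 + 3.109 = -0.181.

[-6.399, -0.181]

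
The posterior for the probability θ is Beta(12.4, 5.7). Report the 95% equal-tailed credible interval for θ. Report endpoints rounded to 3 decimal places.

Posterior: Beta(12.4, 5.7).
Equal-tailed 95% interval: the 0.025 and 0.975 quantiles of Beta(12.4, 5.7).
Posterior mean ≈ 0.685, SD ≈ 0.106; a Normal approximation gives roughly [0.477, 0.893].
Exact: F⁻¹(0.025) = 0.461; F⁻¹(0.975) = 0.871.

[0.461, 0.871]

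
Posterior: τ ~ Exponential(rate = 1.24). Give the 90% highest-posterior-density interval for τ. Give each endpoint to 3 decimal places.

The exponential density is strictly decreasing on [0, ∞), so the HPD interval is anchored at 0: [0, q] with P(τ ≤ q) = 0.90.
q = −ln(1 − 0.90) / 1.24 = 2.3026 / 1.24 = 1.857.

[0.000, 1.857]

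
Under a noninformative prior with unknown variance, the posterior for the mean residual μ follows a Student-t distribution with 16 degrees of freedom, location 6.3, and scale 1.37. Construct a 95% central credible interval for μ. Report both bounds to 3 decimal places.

[3.396, 9.204]

The t_16 distribution is symmetric; the 95% interval is 6.3 ± t·1.37 with t_{0.975,16} = 2.120.
Half-width: 2.120 × 1.37 = 2.904.
6.3 − 2.904 = 3.396; 6.3 + 2.904 = 9.204.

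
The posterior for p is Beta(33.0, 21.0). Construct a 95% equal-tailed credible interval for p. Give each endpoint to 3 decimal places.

[0.479, 0.735]

Posterior: Beta(33.0, 21.0).
Equal-tailed 95% interval: the 0.025 and 0.975 quantiles of Beta(33.0, 21.0).
Posterior mean ≈ 0.611, SD ≈ 0.066; a Normal approximation gives roughly [0.482, 0.740].
Exact: F⁻¹(0.025) = 0.479; F⁻¹(0.975) = 0.735.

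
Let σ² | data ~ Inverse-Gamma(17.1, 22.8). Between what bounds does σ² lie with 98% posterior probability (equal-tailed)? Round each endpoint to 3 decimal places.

Inverse-Gamma(17.1, 22.8) quantiles: F⁻¹(0.01) and F⁻¹(0.99).
Equivalently, 1/σ² ~ Gamma(17.1, rate = 22.8); invert its 0.99 and 0.01 quantiles.
Posterior mean ≈ 1.416, SD ≈ 0.364; a Normal approximation gives roughly [0.568, 2.264].
Exact: lower = 0.810; upper = 2.543.

[0.810, 2.543]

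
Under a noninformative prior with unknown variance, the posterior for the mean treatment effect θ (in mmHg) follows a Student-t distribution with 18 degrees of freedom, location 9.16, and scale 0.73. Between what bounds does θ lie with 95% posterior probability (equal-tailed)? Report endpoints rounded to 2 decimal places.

[7.63, 10.69]

The t_18 distribution is symmetric; the 95% interval is 9.16 ± t·0.73 with t_{0.975,18} = 2.101.
Half-width: 2.101 × 0.73 = 1.53.
9.16 − 1.53 = 7.63; 9.16 + 1.53 = 10.69.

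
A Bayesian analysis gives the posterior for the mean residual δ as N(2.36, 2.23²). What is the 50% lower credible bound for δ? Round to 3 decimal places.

2.360

Need L with P(δ ≥ L) = 0.50: L = 2.36 − z_{0.5}·2.23.
z = 0.000; L = 2.36 − 0.000 × 2.23 = 2.360.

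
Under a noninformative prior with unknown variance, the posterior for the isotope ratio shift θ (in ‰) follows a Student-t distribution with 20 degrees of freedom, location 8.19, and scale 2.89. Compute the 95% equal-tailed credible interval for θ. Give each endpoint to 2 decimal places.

The t_20 distribution is symmetric; the 95% interval is 8.19 ± t·2.89 with t_{0.975,20} = 2.086.
Half-width: 2.086 × 2.89 = 6.03.
8.19 − 6.03 = 2.16; 8.19 + 6.03 = 14.22.

[2.16, 14.22]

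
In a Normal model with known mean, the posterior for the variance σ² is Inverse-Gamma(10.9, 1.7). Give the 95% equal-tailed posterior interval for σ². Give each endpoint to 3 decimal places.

Inverse-Gamma(10.9, 1.7) quantiles: F⁻¹(0.025) and F⁻¹(0.975).
Equivalently, 1/σ² ~ Gamma(10.9, rate = 1.7); invert its 0.975 and 0.025 quantiles.
Posterior mean ≈ 0.172, SD ≈ 0.058; a Normal approximation gives roughly [0.059, 0.285].
Exact: lower = 0.093; upper = 0.314.

[0.093, 0.314]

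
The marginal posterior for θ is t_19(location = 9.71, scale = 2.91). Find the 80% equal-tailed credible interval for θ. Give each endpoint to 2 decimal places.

[5.85, 13.57]

The t_19 distribution is symmetric; the 80% interval is 9.71 ± t·2.91 with t_{0.9,19} = 1.328.
Half-width: 1.328 × 2.91 = 3.86.
9.71 − 3.86 = 5.85; 9.71 + 3.86 = 13.57.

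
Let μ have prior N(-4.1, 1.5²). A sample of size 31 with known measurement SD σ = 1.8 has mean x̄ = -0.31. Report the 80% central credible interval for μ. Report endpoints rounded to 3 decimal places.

[-0.883, -0.073]

Posterior precision = 1/1.5² + 31/1.8² = 0.4444 + 9.5679 = 10.0123, so posterior SD = 0.3160.
Posterior mean = (-4.1/1.5² + 31·-0.31/1.8²) / 10.0123 = -0.4782.
Interval: -0.4782 ± 1.282 × 0.3160 → [-0.883, -0.073].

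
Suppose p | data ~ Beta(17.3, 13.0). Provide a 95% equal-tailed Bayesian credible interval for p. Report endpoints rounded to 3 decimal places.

Posterior: Beta(17.3, 13.0).
Equal-tailed 95% interval: the 0.025 and 0.975 quantiles of Beta(17.3, 13.0).
Posterior mean ≈ 0.571, SD ≈ 0.088; a Normal approximation gives roughly [0.398, 0.744].
Exact: F⁻¹(0.025) = 0.394; F⁻¹(0.975) = 0.739.

[0.394, 0.739]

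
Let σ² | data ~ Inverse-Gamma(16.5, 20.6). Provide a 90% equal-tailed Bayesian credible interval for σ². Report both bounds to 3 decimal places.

[0.869, 1.974]

Inverse-Gamma(16.5, 20.6) quantiles: F⁻¹(0.05) and F⁻¹(0.95).
Equivalently, 1/σ² ~ Gamma(16.5, rate = 20.6); invert its 0.95 and 0.05 quantiles.
Posterior mean ≈ 1.329, SD ≈ 0.349; a Normal approximation gives roughly [0.755, 1.903].
Exact: lower = 0.869; upper = 1.974.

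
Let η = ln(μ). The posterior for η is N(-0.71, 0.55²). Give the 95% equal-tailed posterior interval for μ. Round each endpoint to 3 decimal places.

On the log scale the 95% interval is -0.71 ± 1.960 × 0.55 = [-1.7880, 0.3680].
Exponentiate: [e^-1.7880, e^0.3680] = [0.167, 1.445].

[0.167, 1.445]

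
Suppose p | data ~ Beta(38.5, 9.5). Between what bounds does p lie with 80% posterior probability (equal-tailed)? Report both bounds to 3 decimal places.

Posterior: Beta(38.5, 9.5).
Equal-tailed 80% interval: the 0.1 and 0.9 quantiles of Beta(38.5, 9.5).
Posterior mean ≈ 0.802, SD ≈ 0.057; a Normal approximation gives roughly [0.729, 0.875].
Exact: F⁻¹(0.1) = 0.726; F⁻¹(0.9) = 0.872.

[0.726, 0.872]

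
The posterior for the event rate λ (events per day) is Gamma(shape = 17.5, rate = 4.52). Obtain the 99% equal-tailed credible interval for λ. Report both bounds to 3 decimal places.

[1.902, 6.668]

Posterior: Gamma(shape 17.5, rate 4.52).
Equal-tailed 99% interval: Gamma(17.5, 4.52) quantiles at 0.005 and 0.995.
Posterior mean ≈ 3.872, SD ≈ 0.926; a Normal approximation gives roughly [1.488, 6.256].
Exact: lower = 1.902; upper = 6.668.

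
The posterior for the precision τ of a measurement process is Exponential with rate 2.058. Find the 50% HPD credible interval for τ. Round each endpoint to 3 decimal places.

[0.000, 0.337]

The exponential density is strictly decreasing on [0, ∞), so the HPD interval is anchored at 0: [0, q] with P(τ ≤ q) = 0.50.
q = −ln(1 − 0.50) / 2.058 = 0.6931 / 2.058 = 0.337.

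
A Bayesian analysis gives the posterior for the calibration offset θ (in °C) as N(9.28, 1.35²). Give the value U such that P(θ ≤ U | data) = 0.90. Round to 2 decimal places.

Need U with P(θ ≤ U) = 0.90: U = 9.28 + z_{0.1}·1.35.
z = 1.282; U = 9.28 + 1.282 × 1.35 = 11.01.

11.01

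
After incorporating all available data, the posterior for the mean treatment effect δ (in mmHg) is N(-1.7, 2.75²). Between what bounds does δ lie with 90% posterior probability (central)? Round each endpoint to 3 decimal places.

The posterior is symmetric, so the 90% equal-tailed interval is δ = -1.7 ± z·2.75 with z = 1.645.
Half-width: 1.645 × 2.75 = 4.523.
-1.7 − 4.523 = -6.223; -1.7 + 4.523 = 2.823.

[-6.223, 2.823]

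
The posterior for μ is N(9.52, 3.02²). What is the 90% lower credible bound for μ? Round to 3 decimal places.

5.650

Need L with P(μ ≥ L) = 0.90: L = 9.52 − z_{0.1}·3.02.
z = 1.282; L = 9.52 − 1.282 × 3.02 = 5.650.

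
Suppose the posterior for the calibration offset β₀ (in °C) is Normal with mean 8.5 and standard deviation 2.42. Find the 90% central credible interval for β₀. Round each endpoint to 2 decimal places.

The posterior is symmetric, so the 90% equal-tailed interval is β₀ = 8.5 ± z·2.42 with z = 1.645.
Half-width: 1.645 × 2.42 = 3.98.
8.5 − 3.98 = 4.52; 8.5 + 3.98 = 12.48.

[4.52, 12.48]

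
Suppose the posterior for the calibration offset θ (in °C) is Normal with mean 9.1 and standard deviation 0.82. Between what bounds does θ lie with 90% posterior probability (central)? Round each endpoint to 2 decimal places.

[7.75, 10.45]

The posterior is symmetric, so the 90% equal-tailed interval is θ = 9.1 ± z·0.82 with z = 1.645.
Half-width: 1.645 × 0.82 = 1.35.
9.1 − 1.35 = 7.75; 9.1 + 1.35 = 10.45.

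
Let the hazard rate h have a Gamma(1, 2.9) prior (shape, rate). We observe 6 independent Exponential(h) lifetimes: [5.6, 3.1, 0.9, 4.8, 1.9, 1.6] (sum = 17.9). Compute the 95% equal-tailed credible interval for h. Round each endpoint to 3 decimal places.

[0.135, 0.628]

Posterior: Gamma(1+6, 2.9+17.9) = Gamma(7, 20.8) (shape, rate).
Equal-tailed 95% interval: Gamma(7, 20.8) quantiles at 0.025 and 0.975.
Posterior mean ≈ 0.337, SD ≈ 0.127; a Normal approximation gives roughly [0.087, 0.586].
Exact: lower = 0.135; upper = 0.628.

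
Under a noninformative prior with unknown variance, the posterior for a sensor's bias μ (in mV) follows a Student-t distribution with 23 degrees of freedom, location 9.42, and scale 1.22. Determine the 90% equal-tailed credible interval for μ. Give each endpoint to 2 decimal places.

The t_23 distribution is symmetric; the 90% interval is 9.42 ± t·1.22 with t_{0.95,23} = 1.714.
Half-width: 1.714 × 1.22 = 2.09.
9.42 − 2.09 = 7.33; 9.42 + 2.09 = 11.51.

[7.33, 11.51]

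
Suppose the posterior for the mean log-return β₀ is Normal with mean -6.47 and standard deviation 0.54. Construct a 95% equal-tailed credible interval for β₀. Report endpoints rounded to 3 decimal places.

[-7.528, -5.412]

The posterior is symmetric, so the 95% equal-tailed interval is β₀ = -6.47 ± z·0.54 with z = 1.960.
Half-width: 1.960 × 0.54 = 1.058.
-6.47 − 1.058 = -7.528; -6.47 + 1.058 = -5.412.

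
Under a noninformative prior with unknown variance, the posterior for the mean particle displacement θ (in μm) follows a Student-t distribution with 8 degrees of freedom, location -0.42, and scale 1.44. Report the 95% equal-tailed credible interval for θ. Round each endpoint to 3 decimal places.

[-3.741, 2.901]

The t_8 distribution is symmetric; the 95% interval is -0.42 ± t·1.44 with t_{0.975,8} = 2.306.
Half-width: 2.306 × 1.44 = 3.321.
-0.42 − 3.321 = -3.741; -0.42 + 3.321 = 2.901.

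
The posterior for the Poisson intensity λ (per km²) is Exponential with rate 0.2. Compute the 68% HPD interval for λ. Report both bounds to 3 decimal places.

[0.000, 5.697]

The exponential density is strictly decreasing on [0, ∞), so the HPD interval is anchored at 0: [0, q] with P(λ ≤ q) = 0.68.
q = −ln(1 − 0.68) / 0.2 = 1.1394 / 0.2 = 5.697.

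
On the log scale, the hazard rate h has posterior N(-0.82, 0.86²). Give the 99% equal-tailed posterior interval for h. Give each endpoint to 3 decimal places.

[0.048, 4.036]

On the log scale the 99% interval is -0.82 ± 2.576 × 0.86 = [-3.0352, 1.3952].
Exponentiate: [e^-3.0352, e^1.3952] = [0.048, 4.036].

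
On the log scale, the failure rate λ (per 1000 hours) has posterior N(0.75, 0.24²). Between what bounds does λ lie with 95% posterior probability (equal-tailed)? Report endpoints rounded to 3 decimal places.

On the log scale the 95% interval is 0.75 ± 1.960 × 0.24 = [0.2796, 1.2204].
Exponentiate: [e^0.2796, e^1.2204] = [1.323, 3.389].

[1.323, 3.389]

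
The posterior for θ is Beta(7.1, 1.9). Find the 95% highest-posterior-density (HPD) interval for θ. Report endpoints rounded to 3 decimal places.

[0.540, 0.993]

The posterior is unimodal and skewed, so the HPD interval has equal density at both endpoints and is the shortest 95% interval.
Solving f(0.540) = f(0.993) with F(0.993) − F(0.540) = 0.95 gives [0.540, 0.993].
For comparison, the equal-tailed interval is [0.487, 0.972]; the HPD is narrower and shifted toward the mode.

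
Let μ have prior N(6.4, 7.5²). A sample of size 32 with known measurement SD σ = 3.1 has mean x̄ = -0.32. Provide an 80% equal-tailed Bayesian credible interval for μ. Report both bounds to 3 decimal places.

Posterior precision = 1/7.5² + 32/3.1² = 0.0178 + 3.3299 = 3.3476, so posterior SD = 0.5466.
Posterior mean = (6.4/7.5² + 32·-0.32/3.1²) / 3.3476 = -0.2843.
Interval: -0.2843 ± 1.282 × 0.5466 → [-0.985, 0.416].

[-0.985, 0.416]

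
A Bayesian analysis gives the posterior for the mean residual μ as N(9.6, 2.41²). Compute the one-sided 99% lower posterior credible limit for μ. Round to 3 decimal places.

Need L with P(μ ≥ L) = 0.99: L = 9.6 − z_{0.01}·2.41.
z = 2.326; L = 9.6 − 2.326 × 2.41 = 3.994.

3.994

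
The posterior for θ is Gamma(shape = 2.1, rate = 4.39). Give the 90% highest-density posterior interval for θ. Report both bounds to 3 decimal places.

The posterior is unimodal and skewed, so the HPD interval has equal density at both endpoints and is the shortest 90% interval.
Solving f(0.025) = f(0.932) with F(0.932) − F(0.025) = 0.90 gives [0.025, 0.932].
For comparison, the equal-tailed interval is [0.090, 1.117]; the HPD is narrower and shifted toward the mode.

[0.025, 0.932]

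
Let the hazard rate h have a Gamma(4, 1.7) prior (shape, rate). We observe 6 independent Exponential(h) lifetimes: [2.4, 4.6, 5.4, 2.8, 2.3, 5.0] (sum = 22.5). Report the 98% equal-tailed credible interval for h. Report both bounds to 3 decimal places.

[0.171, 0.776]

Posterior: Gamma(4+6, 1.7+22.5) = Gamma(10, 24.2) (shape, rate).
Equal-tailed 98% interval: Gamma(10, 24.2) quantiles at 0.01 and 0.99.
Posterior mean ≈ 0.413, SD ≈ 0.131; a Normal approximation gives roughly [0.109, 0.717].
Exact: lower = 0.171; upper = 0.776.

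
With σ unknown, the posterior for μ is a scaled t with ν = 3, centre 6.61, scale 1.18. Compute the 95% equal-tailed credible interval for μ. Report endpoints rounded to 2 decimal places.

[2.85, 10.37]

The t_3 distribution is symmetric; the 95% interval is 6.61 ± t·1.18 with t_{0.975,3} = 3.182.
Half-width: 3.182 × 1.18 = 3.76.
6.61 − 3.76 = 2.85; 6.61 + 3.76 = 10.37.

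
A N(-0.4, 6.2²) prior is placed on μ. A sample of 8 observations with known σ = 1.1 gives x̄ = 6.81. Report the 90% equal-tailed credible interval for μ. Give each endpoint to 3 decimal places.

Posterior precision = 1/6.2² + 8/1.1² = 0.0260 + 6.6116 = 6.6376, so posterior SD = 0.3881.
Posterior mean = (-0.4/6.2² + 8·6.81/1.1²) / 6.6376 = 6.7817.
Interval: 6.7817 ± 1.645 × 0.3881 → [6.143, 7.420].

[6.143, 7.420]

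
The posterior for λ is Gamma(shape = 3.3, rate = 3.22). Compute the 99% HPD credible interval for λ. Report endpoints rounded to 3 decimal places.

The posterior is unimodal and skewed, so the HPD interval has equal density at both endpoints and is the shortest 99% interval.
Solving f(0.061) = f(2.786) with F(2.786) − F(0.061) = 0.99 gives [0.061, 2.786].
For comparison, the equal-tailed interval is [0.133, 3.042]; the HPD is narrower and shifted toward the mode.

[0.061, 2.786]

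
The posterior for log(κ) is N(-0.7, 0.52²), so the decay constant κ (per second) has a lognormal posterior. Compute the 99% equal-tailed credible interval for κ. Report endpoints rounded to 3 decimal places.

On the log scale the 99% interval is -0.7 ± 2.576 × 0.52 = [-2.0394, 0.6394].
Exponentiate: [e^-2.0394, e^0.6394] = [0.130, 1.895].

[0.130, 1.895]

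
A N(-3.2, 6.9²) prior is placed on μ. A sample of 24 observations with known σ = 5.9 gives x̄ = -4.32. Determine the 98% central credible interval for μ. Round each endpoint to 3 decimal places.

Posterior precision = 1/6.9² + 24/5.9² = 0.0210 + 0.6895 = 0.7105, so posterior SD = 1.1864.
Posterior mean = (-3.2/6.9² + 24·-4.32/5.9²) / 0.7105 = -4.2869.
Interval: -4.2869 ± 2.326 × 1.1864 → [-7.047, -1.527].

[-7.047, -1.527]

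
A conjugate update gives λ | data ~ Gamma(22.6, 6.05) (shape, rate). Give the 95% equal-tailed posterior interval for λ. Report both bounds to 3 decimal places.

Posterior: Gamma(shape 22.6, rate 6.05).
Equal-tailed 95% interval: Gamma(22.6, 6.05) quantiles at 0.025 and 0.975.
Posterior mean ≈ 3.736, SD ≈ 0.786; a Normal approximation gives roughly [2.195, 5.276].
Exact: lower = 2.357; upper = 5.426.

[2.357, 5.426]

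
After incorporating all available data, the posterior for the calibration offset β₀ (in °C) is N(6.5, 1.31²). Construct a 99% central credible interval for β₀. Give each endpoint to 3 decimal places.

The posterior is symmetric, so the 99% equal-tailed interval is β₀ = 6.5 ± z·1.31 with z = 2.576.
Half-width: 2.576 × 1.31 = 3.374.
6.5 − 3.374 = 3.126; 6.5 + 3.374 = 9.874.

[3.126, 9.874]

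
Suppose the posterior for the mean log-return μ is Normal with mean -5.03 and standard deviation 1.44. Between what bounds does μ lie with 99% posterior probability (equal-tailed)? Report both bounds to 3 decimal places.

The posterior is symmetric, so the 99% equal-tailed interval is μ = -5.03 ± z·1.44 with z = 2.576.
Half-width: 2.576 × 1.44 = 3.709.
-5.03 − 3.709 = -8.739; -5.03 + 3.709 = -1.321.

[-8.739, -1.321]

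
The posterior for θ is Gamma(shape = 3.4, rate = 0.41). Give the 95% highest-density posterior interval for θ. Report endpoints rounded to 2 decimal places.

The posterior is unimodal and skewed, so the HPD interval has equal density at both endpoints and is the shortest 95% interval.
Solving f(1.11) = f(17.14) with F(17.14) − F(1.11) = 0.95 gives [1.11, 17.14].
For comparison, the equal-tailed interval is [1.95, 19.15]; the HPD is narrower and shifted toward the mode.

[1.11, 17.14]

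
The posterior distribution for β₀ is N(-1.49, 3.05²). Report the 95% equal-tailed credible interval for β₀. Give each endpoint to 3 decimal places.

[-7.468, 4.488]

The posterior is symmetric, so the 95% equal-tailed interval is β₀ = -1.49 ± z·3.05 with z = 1.960.
Half-width: 1.960 × 3.05 = 5.978.
-1.49 − 5.978 = -7.468; -1.49 + 5.978 = 4.488.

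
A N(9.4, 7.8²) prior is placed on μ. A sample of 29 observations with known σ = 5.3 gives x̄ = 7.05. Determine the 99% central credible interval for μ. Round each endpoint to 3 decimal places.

Posterior precision = 1/7.8² + 29/5.3² = 0.0164 + 1.0324 = 1.0488, so posterior SD = 0.9764.
Posterior mean = (9.4/7.8² + 29·7.05/5.3²) / 1.0488 = 7.0868.
Interval: 7.0868 ± 2.576 × 0.9764 → [4.572, 9.602].

[4.572, 9.602]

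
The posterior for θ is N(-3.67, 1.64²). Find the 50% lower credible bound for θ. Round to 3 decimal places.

-3.670

Need L with P(θ ≥ L) = 0.50: L = -3.67 − z_{0.5}·1.64.
z = 0.000; L = -3.67 − 0.000 × 1.64 = -3.670.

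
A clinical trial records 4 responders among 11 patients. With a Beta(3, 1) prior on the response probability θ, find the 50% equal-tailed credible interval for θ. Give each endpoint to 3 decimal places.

Posterior: Beta(3+4, 1+7) = Beta(7, 8).
Equal-tailed 50% interval: the 0.25 and 0.75 quantiles of Beta(7, 8).
Posterior mean ≈ 0.467, SD ≈ 0.125; a Normal approximation gives roughly [0.383, 0.551].
Exact: F⁻¹(0.25) = 0.378; F⁻¹(0.75) = 0.554.

[0.378, 0.554]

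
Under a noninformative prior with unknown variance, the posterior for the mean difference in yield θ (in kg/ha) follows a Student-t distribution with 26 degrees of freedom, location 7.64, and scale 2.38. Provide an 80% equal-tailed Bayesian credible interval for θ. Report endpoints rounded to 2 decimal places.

[4.51, 10.77]

The t_26 distribution is symmetric; the 80% interval is 7.64 ± t·2.38 with t_{0.9,26} = 1.315.
Half-width: 1.315 × 2.38 = 3.13.
7.64 − 3.13 = 4.51; 7.64 + 3.13 = 10.77.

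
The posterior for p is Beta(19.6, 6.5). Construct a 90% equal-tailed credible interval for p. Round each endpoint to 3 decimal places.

Posterior: Beta(19.6, 6.5).
Equal-tailed 90% interval: the 0.05 and 0.95 quantiles of Beta(19.6, 6.5).
Posterior mean ≈ 0.751, SD ≈ 0.083; a Normal approximation gives roughly [0.614, 0.888].
Exact: F⁻¹(0.05) = 0.604; F⁻¹(0.95) = 0.876.

[0.604, 0.876]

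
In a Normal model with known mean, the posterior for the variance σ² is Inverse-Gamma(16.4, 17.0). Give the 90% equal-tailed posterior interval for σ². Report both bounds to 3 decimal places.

Inverse-Gamma(16.4, 17.0) quantiles: F⁻¹(0.05) and F⁻¹(0.95).
Equivalently, 1/σ² ~ Gamma(16.4, rate = 17.0); invert its 0.95 and 0.05 quantiles.
Posterior mean ≈ 1.104, SD ≈ 0.291; a Normal approximation gives roughly [0.625, 1.582].
Exact: lower = 0.721; upper = 1.642.

[0.721, 1.642]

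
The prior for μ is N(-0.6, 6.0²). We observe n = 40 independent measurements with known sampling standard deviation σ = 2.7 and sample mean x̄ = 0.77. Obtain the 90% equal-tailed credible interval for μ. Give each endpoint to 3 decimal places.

[0.063, 1.464]

Posterior precision = 1/6.0² + 40/2.7² = 0.0278 + 5.4870 = 5.5147, so posterior SD = 0.4258.
Posterior mean = (-0.6/6.0² + 40·0.77/2.7²) / 5.5147 = 0.7631.
Interval: 0.7631 ± 1.645 × 0.4258 → [0.063, 1.464].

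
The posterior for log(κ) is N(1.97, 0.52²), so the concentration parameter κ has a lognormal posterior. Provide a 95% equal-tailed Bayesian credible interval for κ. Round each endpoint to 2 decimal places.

[2.59, 19.87]

On the log scale the 95% interval is 1.97 ± 1.960 × 0.52 = [0.9508, 2.9892].
Exponentiate: [e^0.9508, e^2.9892] = [2.59, 19.87].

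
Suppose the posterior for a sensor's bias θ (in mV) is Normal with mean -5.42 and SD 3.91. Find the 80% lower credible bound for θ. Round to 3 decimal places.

-8.711

Need L with P(θ ≥ L) = 0.80: L = -5.42 − z_{0.2}·3.91.
z = 0.842; L = -5.42 − 0.842 × 3.91 = -8.711.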